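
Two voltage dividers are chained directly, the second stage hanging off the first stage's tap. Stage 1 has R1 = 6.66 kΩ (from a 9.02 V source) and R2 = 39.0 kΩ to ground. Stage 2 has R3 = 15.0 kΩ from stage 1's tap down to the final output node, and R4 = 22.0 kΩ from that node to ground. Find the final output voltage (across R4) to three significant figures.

Stage 2 presents R3+R4 = 37.00 kΩ as a load on stage 1's tap.
Stage 1's lower leg becomes R2‖(R3+R4) = 18.99 kΩ, so V_mid = 9.02 × 18.99/25.65 = 6.678 V.
Stage 2 is itself unloaded: V_out = V_mid × R4/(R3+R4) = 6.678 × 22.0/37.00 = 3.97 V.

V_out ≈ 3.97 V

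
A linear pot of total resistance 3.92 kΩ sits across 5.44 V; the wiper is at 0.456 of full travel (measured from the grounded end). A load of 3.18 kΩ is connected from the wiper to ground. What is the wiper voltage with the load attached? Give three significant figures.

The wiper splits the pot into (1−α)R = 2.132 kΩ above and αR = 1.788 kΩ below.
Lower section ‖ load = 1.144 kΩ.
V_wiper = 5.44 × 1.144/(2.132 + 1.144) = 1.90 V.

V ≈ 1.90 V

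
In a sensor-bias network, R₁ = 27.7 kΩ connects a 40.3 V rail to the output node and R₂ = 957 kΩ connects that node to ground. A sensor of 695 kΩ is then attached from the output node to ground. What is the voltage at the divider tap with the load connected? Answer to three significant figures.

The load sits in parallel with R₂: R₂‖R_L = (957 × 695) / (957 + 695) = 402.6 kΩ.
V_out = 40.3 × 402.6 / (27.7 + 402.6) = 40.3 × 402.6/430.3 = 37.7 V.

V_out ≈ 37.7 V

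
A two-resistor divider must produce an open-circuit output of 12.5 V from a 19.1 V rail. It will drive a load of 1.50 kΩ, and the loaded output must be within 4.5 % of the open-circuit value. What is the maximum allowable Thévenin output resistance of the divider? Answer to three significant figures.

Loading drop = R_th/(R_th + R_L) ≤ 0.0450, so R_th ≤ R_L · ε/(1−ε) = 1.50 kΩ × 0.0450/0.9550 = 70.7 Ω.
(Any R1, R2 with R2/(R1+R2) = 0.654 and R1‖R2 ≤ 70.7 Ω will meet the spec.)

R_th ≤ 70.7 Ω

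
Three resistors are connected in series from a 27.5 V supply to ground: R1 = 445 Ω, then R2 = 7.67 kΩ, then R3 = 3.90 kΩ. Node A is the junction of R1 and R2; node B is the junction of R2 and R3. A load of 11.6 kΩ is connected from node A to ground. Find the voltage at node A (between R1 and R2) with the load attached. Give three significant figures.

V ≈ 25.5 V

Below node A the series string R2+R3 = 11570 Ω sits in parallel with the 11600 Ω load: 5792 Ω.
V_A = 27.5 × 5792/(445 + 5792) = 25.5 V.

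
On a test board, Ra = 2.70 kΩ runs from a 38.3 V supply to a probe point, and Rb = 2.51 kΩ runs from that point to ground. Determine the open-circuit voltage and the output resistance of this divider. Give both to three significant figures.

V_th is the open-circuit tap voltage: 38.3 × 2.51/(2.70 + 2.51) = 18.5 V.
With the supply zeroed, Ra and Rb appear in parallel from the tap: R_th = Ra‖Rb = (2.70 × 2.51)/5.210 = 1.30 kΩ.

V_th = 18.5 V, R_th = 1.30 kΩ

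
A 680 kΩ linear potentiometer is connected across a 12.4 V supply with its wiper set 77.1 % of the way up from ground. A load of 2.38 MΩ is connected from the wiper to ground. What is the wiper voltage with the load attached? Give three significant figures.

V ≈ 9.10 V

The wiper splits the pot into (1−α)R = 155.7 kΩ above and αR = 524.3 kΩ below.
Lower section ‖ load = 429.6 kΩ.
V_wiper = 12.4 × 429.6/(155.7 + 429.6) = 9.10 V.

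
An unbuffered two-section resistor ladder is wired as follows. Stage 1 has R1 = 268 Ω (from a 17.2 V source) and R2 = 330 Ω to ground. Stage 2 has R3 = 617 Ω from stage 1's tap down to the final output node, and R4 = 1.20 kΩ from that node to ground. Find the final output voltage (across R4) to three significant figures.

V_out ≈ 5.80 V

Stage 2 presents R3+R4 = 1817 Ω as a load on stage 1's tap.
Stage 1's lower leg becomes R2‖(R3+R4) = 279.3 Ω, so V_mid = 17.2 × 279.3/547.3 = 8.777 V.
Stage 2 is itself unloaded: V_out = V_mid × R4/(R3+R4) = 8.777 × 1200/1817 = 5.80 V.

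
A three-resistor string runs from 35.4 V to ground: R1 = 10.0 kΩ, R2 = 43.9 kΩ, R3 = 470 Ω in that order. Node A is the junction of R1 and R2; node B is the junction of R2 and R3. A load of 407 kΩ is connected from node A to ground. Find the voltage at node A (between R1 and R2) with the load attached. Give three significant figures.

V ≈ 28.3 V

Below node A the series string R2+R3 = 44370 Ω sits in parallel with the 407000 Ω load: 40010 Ω.
V_A = 35.4 × 40010/(10000 + 40010) = 28.3 V.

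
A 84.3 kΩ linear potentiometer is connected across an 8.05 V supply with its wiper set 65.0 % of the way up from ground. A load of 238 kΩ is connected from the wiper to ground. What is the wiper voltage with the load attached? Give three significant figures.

V ≈ 4.84 V

The wiper splits the pot into (1−α)R = 29.50 kΩ above and αR = 54.80 kΩ below.
Lower section ‖ load = 44.54 kΩ.
V_wiper = 8.05 × 44.54/(29.50 + 44.54) = 4.84 V.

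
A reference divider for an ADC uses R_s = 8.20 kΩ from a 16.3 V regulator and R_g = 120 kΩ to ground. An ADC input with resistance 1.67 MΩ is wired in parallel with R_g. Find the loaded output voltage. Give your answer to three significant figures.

The load sits in parallel with R_g: R_g‖R_L = (120 × 1670) / (120 + 1670) = 112.0 kΩ.
V_out = 16.3 × 112.0 / (8.20 + 112.0) = 16.3 × 112.0/120.2 = 15.2 V.
(Unloaded it would have been 15.3 V.)

V_out ≈ 15.2 V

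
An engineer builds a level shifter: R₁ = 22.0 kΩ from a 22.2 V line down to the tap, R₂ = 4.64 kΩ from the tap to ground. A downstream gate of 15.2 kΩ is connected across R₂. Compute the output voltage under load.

The load sits in parallel with R₂: R₂‖R_L = (4.64 × 15.2) / (4.64 + 15.2) = 3.555 kΩ.
V_out = 22.2 × 3.555 / (22.0 + 3.555) = 22.2 × 3.555/25.55 = 3.09 V.

V_out ≈ 3.09 V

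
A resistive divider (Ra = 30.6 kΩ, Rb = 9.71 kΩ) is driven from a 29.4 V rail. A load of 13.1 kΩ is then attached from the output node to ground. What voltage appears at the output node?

V_out ≈ 4.53 V

The load sits in parallel with Rb: Rb‖R_L = (9.71 × 13.1) / (9.71 + 13.1) = 5.577 kΩ.
V_out = 29.4 × 5.577 / (30.6 + 5.577) = 29.4 × 5.577/36.18 = 4.53 V.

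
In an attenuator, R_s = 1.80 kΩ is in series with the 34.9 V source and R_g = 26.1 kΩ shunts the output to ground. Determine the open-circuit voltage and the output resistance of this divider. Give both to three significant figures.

V_th = 32.6 V, R_th = 1.68 kΩ

V_th is the open-circuit tap voltage: 34.9 × 26.1/(1.80 + 26.1) = 32.6 V.
With the supply zeroed, R_s and R_g appear in parallel from the tap: R_th = R_s‖R_g = (1.80 × 26.1)/27.90 = 1.68 kΩ.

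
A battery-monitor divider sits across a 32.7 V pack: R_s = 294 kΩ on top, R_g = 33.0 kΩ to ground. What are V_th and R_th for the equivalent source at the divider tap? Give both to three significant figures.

V_th is the open-circuit tap voltage: 32.7 × 33.0/(294 + 33.0) = 3.30 V.
With the supply zeroed, R_s and R_g appear in parallel from the tap: R_th = R_s‖R_g = (294 × 33.0)/327.0 = 29.7 kΩ.

V_th = 3.30 V, R_th = 29.7 kΩ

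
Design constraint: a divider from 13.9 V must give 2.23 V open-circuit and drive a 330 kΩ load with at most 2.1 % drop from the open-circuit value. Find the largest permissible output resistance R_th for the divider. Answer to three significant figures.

R_th ≤ 7.08 kΩ

Loading drop = R_th/(R_th + R_L) ≤ 0.0210, so R_th ≤ R_L · ε/(1−ε) = 330 kΩ × 0.0210/0.9790 = 7.08 kΩ.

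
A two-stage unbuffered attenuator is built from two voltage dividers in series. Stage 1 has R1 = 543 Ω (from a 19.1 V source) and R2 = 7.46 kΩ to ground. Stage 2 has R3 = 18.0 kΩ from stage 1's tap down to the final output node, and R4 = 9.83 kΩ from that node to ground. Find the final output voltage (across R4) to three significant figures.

V_out ≈ 6.18 V

Stage 2 presents R3+R4 = 27830 Ω as a load on stage 1's tap.
Stage 1's lower leg becomes R2‖(R3+R4) = 5883 Ω, so V_mid = 19.1 × 5883/6426 = 17.49 V.
Stage 2 is itself unloaded: V_out = V_mid × R4/(R3+R4) = 17.49 × 9830/27830 = 6.18 V.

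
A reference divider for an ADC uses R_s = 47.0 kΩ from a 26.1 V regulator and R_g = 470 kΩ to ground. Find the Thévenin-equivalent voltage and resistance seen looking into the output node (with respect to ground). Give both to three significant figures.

V_th = 23.7 V, R_th = 42.7 kΩ

V_th is the open-circuit tap voltage: 26.1 × 470/(47.0 + 470) = 23.7 V.
With the supply zeroed, R_s and R_g appear in parallel from the tap: R_th = R_s‖R_g = (47.0 × 470)/517.0 = 42.7 kΩ.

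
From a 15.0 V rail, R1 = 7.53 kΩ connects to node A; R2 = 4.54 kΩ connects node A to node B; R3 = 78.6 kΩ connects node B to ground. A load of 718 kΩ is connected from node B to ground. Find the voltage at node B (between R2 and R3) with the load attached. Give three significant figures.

V ≈ 12.8 V

At node B, R3 is in parallel with the load: R3‖R_L = 70.84 kΩ.
Below node A the resistance is R2 + (R3‖R_L) = 75.38 kΩ, so V_A = 15.0 × 75.38/82.91 = 13.64 V.
Then V_B = V_A × (R3‖R_L)/(R2 + R3‖R_L) = 13.64 × 70.84/75.38 = 12.8 V.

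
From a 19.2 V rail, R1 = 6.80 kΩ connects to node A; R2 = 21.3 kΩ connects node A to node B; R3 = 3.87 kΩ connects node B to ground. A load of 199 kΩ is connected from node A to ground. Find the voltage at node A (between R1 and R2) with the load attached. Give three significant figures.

V ≈ 14.7 V

Below node A the series string R2+R3 = 25.17 kΩ sits in parallel with the 199 kΩ load: 22.34 kΩ.
V_A = 19.2 × 22.34/(6.80 + 22.34) = 14.7 V.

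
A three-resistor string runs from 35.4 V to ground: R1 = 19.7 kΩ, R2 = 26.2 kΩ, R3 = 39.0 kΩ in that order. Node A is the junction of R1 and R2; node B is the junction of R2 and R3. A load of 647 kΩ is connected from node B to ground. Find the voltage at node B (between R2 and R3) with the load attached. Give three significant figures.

At node B, R3 is in parallel with the load: R3‖R_L = 36.78 kΩ.
Below node A the resistance is R2 + (R3‖R_L) = 62.98 kΩ, so V_A = 35.4 × 62.98/82.68 = 26.97 V.
Then V_B = V_A × (R3‖R_L)/(R2 + R3‖R_L) = 26.97 × 36.78/62.98 = 15.7 V.

V ≈ 15.7 V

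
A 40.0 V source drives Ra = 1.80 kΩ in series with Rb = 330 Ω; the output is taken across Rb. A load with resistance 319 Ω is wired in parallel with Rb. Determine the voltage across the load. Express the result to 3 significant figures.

V_out ≈ 3.31 V

The load sits in parallel with Rb: Rb‖R_L = (330 × 319) / (330 + 319) = 162.2 Ω.
V_out = 40.0 × 162.2 / (1800 + 162.2) = 40.0 × 162.2/1962 = 3.31 V.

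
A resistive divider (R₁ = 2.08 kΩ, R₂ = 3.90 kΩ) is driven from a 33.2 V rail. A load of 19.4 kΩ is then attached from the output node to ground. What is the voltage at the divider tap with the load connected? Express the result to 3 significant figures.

The load sits in parallel with R₂: R₂‖R_L = (3.90 × 19.4) / (3.90 + 19.4) = 3.247 kΩ.
V_out = 33.2 × 3.247 / (2.08 + 3.247) = 33.2 × 3.247/5.327 = 20.2 V.
(Unloaded it would have been 21.7 V.)

V_out ≈ 20.2 V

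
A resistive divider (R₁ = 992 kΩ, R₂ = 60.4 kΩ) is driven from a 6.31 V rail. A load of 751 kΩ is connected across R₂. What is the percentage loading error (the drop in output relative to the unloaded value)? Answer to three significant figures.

7.05 %

The divider's output (Thévenin) resistance is R₁‖R₂ = 56.93 kΩ.
Fractional drop under load = R_th/(R_th + R_L) = 56.93 / (56.93 + 751) = 0.07047.
So the output falls by 7.05 %.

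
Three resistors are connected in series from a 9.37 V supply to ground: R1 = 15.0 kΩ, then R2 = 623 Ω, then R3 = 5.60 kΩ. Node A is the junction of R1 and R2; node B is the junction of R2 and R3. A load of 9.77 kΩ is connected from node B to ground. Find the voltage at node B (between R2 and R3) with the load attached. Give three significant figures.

At node B, R3 is in parallel with the load: R3‖R_L = 3560 Ω.
Below node A the resistance is R2 + (R3‖R_L) = 4183 Ω, so V_A = 9.37 × 4183/19180 = 2.043 V.
Then V_B = V_A × (R3‖R_L)/(R2 + R3‖R_L) = 2.043 × 3560/4183 = 1.74 V.

V ≈ 1.74 V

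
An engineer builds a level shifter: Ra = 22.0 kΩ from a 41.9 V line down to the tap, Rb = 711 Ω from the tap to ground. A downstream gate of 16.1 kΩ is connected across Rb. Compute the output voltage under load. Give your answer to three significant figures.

The load sits in parallel with Rb: Rb‖R_L = (711 × 16100) / (711 + 16100) = 680.9 Ω.
V_out = 41.9 × 680.9 / (22000 + 680.9) = 41.9 × 680.9/22680 = 1.26 V.

V_out ≈ 1.26 V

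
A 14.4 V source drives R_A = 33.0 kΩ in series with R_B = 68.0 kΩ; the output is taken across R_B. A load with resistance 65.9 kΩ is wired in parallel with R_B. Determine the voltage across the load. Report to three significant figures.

V_out ≈ 7.25 V

The load sits in parallel with R_B: R_B‖R_L = (68.0 × 65.9) / (68.0 + 65.9) = 33.47 kΩ.
V_out = 14.4 × 33.47 / (33.0 + 33.47) = 14.4 × 33.47/66.47 = 7.25 V.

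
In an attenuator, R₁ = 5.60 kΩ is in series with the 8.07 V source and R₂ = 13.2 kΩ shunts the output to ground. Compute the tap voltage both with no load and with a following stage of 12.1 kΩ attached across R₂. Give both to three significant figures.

Open-circuit: V = 8.07 × 13.2/(5.60 + 13.2) = 5.67 V.
With the load, R₂ becomes R₂‖R_L = 6.313 kΩ, so V = 8.07 × 6.313/11.91 = 4.28 V.

Unloaded: 5.67 V; loaded: 4.28 V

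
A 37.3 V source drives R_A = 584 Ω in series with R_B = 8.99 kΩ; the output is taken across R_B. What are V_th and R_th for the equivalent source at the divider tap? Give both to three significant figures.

V_th is the open-circuit tap voltage: 37.3 × 8990/(584 + 8990) = 35.0 V.
With the supply zeroed, R_A and R_B appear in parallel from the tap: R_th = R_A‖R_B = (584 × 8990)/9574 = 548 Ω.

V_th = 35.0 V, R_th = 548 Ω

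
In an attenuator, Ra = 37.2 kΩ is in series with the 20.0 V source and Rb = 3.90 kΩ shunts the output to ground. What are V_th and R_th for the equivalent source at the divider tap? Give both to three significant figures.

V_th = 1.90 V, R_th = 3.53 kΩ

V_th is the open-circuit tap voltage: 20.0 × 3.90/(37.2 + 3.90) = 1.90 V.
With the supply zeroed, Ra and Rb appear in parallel from the tap: R_th = Ra‖Rb = (37.2 × 3.90)/41.10 = 3.53 kΩ.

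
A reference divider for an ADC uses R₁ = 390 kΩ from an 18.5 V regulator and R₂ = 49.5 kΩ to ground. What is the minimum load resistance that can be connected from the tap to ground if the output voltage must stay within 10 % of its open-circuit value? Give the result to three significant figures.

Output resistance R_th = R₁‖R₂ = (390 × 49.5)/439.5 = 43.92 kΩ.
The fractional drop is R_th/(R_th + R_L); requiring this ≤ 0.100 gives R_L ≥ R_th(1/0.100 − 1) = 43.92 × 9.000 = 395 kΩ.

R_L(min) ≈ 395 kΩ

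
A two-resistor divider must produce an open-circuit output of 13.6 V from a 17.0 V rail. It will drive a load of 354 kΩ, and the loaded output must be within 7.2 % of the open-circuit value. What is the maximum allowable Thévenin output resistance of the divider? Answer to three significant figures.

Loading drop = R_th/(R_th + R_L) ≤ 0.0720, so R_th ≤ R_L · ε/(1−ε) = 354 kΩ × 0.0720/0.9280 = 27.5 kΩ.

R_th ≤ 27.5 kΩ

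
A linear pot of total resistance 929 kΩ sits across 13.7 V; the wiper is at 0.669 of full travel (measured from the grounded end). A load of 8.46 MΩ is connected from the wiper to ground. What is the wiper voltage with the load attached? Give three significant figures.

The wiper splits the pot into (1−α)R = 307.5 kΩ above and αR = 621.5 kΩ below.
Lower section ‖ load = 579.0 kΩ.
V_wiper = 13.7 × 579.0/(307.5 + 579.0) = 8.95 V.

V ≈ 8.95 V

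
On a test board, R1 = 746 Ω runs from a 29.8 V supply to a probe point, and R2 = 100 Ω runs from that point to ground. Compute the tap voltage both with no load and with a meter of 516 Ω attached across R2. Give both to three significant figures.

Unloaded: 3.52 V; loaded: 3.01 V

Open-circuit: V = 29.8 × 100/(746 + 100) = 3.52 V.
With the load, R2 becomes R2‖R_L = 83.77 Ω, so V = 29.8 × 83.77/829.8 = 3.01 V.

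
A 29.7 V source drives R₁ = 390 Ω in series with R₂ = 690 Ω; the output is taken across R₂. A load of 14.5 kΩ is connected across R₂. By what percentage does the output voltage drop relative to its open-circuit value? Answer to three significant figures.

The divider's output (Thévenin) resistance is R₁‖R₂ = 249.2 Ω.
Fractional drop under load = R_th/(R_th + R_L) = 249.2 / (249.2 + 14500) = 0.01689.
So the output falls by 1.69 %.

1.69 %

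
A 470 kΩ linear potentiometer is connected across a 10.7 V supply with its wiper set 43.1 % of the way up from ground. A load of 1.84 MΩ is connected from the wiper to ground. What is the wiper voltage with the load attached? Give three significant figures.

The wiper splits the pot into (1−α)R = 267.4 kΩ above and αR = 202.6 kΩ below.
Lower section ‖ load = 182.5 kΩ.
V_wiper = 10.7 × 182.5/(267.4 + 182.5) = 4.34 V.

V ≈ 4.34 V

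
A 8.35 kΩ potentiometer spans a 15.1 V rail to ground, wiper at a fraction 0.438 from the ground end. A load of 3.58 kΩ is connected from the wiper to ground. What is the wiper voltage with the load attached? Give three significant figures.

The wiper splits the pot into (1−α)R = 4.693 kΩ above and αR = 3.657 kΩ below.
Lower section ‖ load = 1.809 kΩ.
V_wiper = 15.1 × 1.809/(4.693 + 1.809) = 4.20 V.

V ≈ 4.20 V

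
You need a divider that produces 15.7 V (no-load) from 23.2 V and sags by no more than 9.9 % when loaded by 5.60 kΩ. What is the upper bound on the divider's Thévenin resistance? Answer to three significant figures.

Loading drop = R_th/(R_th + R_L) ≤ 0.0990, so R_th ≤ R_L · ε/(1−ε) = 5.60 kΩ × 0.0990/0.9010 = 615 Ω.

R_th ≤ 615 Ω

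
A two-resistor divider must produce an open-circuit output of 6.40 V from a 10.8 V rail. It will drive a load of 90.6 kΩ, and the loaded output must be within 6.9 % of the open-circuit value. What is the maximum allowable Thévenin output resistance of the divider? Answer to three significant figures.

R_th ≤ 6.71 kΩ

Loading drop = R_th/(R_th + R_L) ≤ 0.0690, so R_th ≤ R_L · ε/(1−ε) = 90.6 kΩ × 0.0690/0.9310 = 6.71 kΩ.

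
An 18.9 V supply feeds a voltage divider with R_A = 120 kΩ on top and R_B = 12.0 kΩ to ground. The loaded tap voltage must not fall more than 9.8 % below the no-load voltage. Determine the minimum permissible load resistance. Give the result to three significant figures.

Output resistance R_th = R_A‖R_B = (120 × 12.0)/132.0 = 10.91 kΩ.
The fractional drop is R_th/(R_th + R_L); requiring this ≤ 0.0980 gives R_L ≥ R_th(1/0.0980 − 1) = 10.91 × 9.204 = 100 kΩ.

R_L(min) ≈ 100 kΩ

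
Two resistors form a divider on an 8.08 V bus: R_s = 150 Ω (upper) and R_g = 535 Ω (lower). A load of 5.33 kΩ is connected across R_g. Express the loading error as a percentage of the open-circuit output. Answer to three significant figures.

The divider's output (Thévenin) resistance is R_s‖R_g = 117.2 Ω.
Fractional drop under load = R_th/(R_th + R_L) = 117.2 / (117.2 + 5330) = 0.02151.
So the output falls by 2.15 %.

2.15 %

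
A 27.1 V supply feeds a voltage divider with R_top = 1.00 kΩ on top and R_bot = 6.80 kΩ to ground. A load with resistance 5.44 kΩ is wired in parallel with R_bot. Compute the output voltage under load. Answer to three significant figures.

V_out ≈ 20.4 V

The load sits in parallel with R_bot: R_bot‖R_L = (6.80 × 5.44) / (6.80 + 5.44) = 3.022 kΩ.
V_out = 27.1 × 3.022 / (1.00 + 3.022) = 27.1 × 3.022/4.022 = 20.4 V.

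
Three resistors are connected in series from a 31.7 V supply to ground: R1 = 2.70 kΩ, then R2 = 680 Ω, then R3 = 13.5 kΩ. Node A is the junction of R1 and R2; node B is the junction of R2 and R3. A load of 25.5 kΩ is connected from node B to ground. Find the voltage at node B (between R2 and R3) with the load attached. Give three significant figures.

At node B, R3 is in parallel with the load: R3‖R_L = 8827 Ω.
Below node A the resistance is R2 + (R3‖R_L) = 9507 Ω, so V_A = 31.7 × 9507/12210 = 24.69 V.
Then V_B = V_A × (R3‖R_L)/(R2 + R3‖R_L) = 24.69 × 8827/9507 = 22.9 V.

V ≈ 22.9 V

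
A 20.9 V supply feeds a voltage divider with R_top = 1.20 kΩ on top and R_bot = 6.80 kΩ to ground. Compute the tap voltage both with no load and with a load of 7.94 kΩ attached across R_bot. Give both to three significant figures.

Open-circuit: V = 20.9 × 6.80/(1.20 + 6.80) = 17.8 V.
With the load, R_bot becomes R_bot‖R_L = 3.663 kΩ, so V = 20.9 × 3.663/4.863 = 15.7 V.

Unloaded: 17.8 V; loaded: 15.7 V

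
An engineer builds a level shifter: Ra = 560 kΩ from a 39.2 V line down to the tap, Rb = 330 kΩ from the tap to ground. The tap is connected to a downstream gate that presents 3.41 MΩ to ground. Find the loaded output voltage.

V_out ≈ 13.7 V

The load sits in parallel with Rb: Rb‖R_L = (330 × 3410) / (330 + 3410) = 300.9 kΩ.
V_out = 39.2 × 300.9 / (560 + 300.9) = 39.2 × 300.9/860.9 = 13.7 V.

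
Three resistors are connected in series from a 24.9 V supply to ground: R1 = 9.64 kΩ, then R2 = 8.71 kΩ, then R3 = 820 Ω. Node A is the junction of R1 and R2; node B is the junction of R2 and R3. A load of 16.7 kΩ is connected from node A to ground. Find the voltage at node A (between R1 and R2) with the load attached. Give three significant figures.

V ≈ 9.62 V

Below node A the series string R2+R3 = 9530 Ω sits in parallel with the 16700 Ω load: 6068 Ω.
V_A = 24.9 × 6068/(9640 + 6068) = 9.62 V.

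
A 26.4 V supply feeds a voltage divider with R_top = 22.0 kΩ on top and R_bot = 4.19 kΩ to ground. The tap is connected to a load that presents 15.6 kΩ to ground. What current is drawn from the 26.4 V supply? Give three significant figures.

I ≈ 1.04 mA

R_bot‖R_L = 3.303 kΩ, so the source sees R_top + R_bot‖R_L = 25.30 kΩ.
I = 26.4 V / 25.30 kΩ = 1.04 mA.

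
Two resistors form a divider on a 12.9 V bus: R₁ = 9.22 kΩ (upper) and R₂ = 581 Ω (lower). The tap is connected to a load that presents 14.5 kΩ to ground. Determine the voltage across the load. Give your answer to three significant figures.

The load sits in parallel with R₂: R₂‖R_L = (581 × 14500) / (581 + 14500) = 558.6 Ω.
V_out = 12.9 × 558.6 / (9220 + 558.6) = 12.9 × 558.6/9779 = 0.737 V.

V_out ≈ 0.737 V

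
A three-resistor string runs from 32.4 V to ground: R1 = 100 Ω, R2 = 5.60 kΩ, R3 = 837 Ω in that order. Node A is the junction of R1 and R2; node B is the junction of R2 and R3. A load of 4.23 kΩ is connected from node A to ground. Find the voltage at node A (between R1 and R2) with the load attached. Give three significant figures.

Below node A the series string R2+R3 = 6437 Ω sits in parallel with the 4230 Ω load: 2553 Ω.
V_A = 32.4 × 2553/(100 + 2553) = 31.2 V.

V ≈ 31.2 V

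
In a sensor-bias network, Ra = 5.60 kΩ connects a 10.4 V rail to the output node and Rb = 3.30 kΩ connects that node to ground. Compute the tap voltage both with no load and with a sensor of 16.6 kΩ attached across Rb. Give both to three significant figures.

Unloaded: 3.86 V; loaded: 3.43 V

Open-circuit: V = 10.4 × 3.30/(5.60 + 3.30) = 3.86 V.
With the load, Rb becomes Rb‖R_L = 2.753 kΩ, so V = 10.4 × 2.753/8.353 = 3.43 V.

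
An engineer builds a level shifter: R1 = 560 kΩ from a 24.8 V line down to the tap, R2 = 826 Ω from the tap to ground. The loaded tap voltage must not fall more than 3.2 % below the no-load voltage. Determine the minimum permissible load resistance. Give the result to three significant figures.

Output resistance R_th = R1‖R2 = (560000 × 826)/560800 = 824.8 Ω.
The fractional drop is R_th/(R_th + R_L); requiring this ≤ 0.0320 gives R_L ≥ R_th(1/0.0320 − 1) = 824.8 × 30.25 = 24.9 kΩ.

R_L(min) ≈ 24.9 kΩ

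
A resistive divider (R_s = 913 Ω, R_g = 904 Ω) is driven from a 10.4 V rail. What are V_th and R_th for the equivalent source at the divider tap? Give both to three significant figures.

V_th = 5.17 V, R_th = 454 Ω

V_th is the open-circuit tap voltage: 10.4 × 904/(913 + 904) = 5.17 V.
With the supply zeroed, R_s and R_g appear in parallel from the tap: R_th = R_s‖R_g = (913 × 904)/1817 = 454 Ω.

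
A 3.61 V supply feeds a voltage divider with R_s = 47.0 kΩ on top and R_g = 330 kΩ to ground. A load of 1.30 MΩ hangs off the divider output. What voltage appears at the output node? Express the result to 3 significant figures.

The load sits in parallel with R_g: R_g‖R_L = (330 × 1300) / (330 + 1300) = 263.2 kΩ.
V_out = 3.61 × 263.2 / (47.0 + 263.2) = 3.61 × 263.2/310.2 = 3.06 V.
(Unloaded it would have been 3.16 V.)

V_out ≈ 3.06 V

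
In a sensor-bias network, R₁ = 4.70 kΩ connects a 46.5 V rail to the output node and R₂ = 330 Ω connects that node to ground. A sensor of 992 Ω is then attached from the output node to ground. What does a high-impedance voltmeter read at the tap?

V_out ≈ 2.33 V

The load sits in parallel with R₂: R₂‖R_L = (330 × 992) / (330 + 992) = 247.6 Ω.
V_out = 46.5 × 247.6 / (4700 + 247.6) = 46.5 × 247.6/4948 = 2.33 V.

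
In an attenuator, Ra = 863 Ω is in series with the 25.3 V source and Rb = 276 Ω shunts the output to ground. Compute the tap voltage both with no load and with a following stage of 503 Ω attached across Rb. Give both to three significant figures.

Unloaded: 6.13 V; loaded: 4.33 V

Open-circuit: V = 25.3 × 276/(863 + 276) = 6.13 V.
With the load, Rb becomes Rb‖R_L = 178.2 Ω, so V = 25.3 × 178.2/1041 = 4.33 V.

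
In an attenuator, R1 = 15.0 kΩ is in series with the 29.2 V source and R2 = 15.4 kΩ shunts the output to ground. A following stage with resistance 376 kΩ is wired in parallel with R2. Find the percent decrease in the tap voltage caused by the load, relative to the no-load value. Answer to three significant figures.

1.98 %

The divider's output (Thévenin) resistance is R1‖R2 = 7.599 kΩ.
Fractional drop under load = R_th/(R_th + R_L) = 7.599 / (7.599 + 376) = 0.01981.
So the output falls by 1.98 %.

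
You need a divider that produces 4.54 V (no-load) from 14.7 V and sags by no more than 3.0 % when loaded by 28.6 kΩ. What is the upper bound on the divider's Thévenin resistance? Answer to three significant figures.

Loading drop = R_th/(R_th + R_L) ≤ 0.0300, so R_th ≤ R_L · ε/(1−ε) = 28.6 kΩ × 0.0300/0.9700 = 885 Ω.
(Any R1, R2 with R2/(R1+R2) = 0.309 and R1‖R2 ≤ 885 Ω will meet the spec.)

R_th ≤ 885 Ω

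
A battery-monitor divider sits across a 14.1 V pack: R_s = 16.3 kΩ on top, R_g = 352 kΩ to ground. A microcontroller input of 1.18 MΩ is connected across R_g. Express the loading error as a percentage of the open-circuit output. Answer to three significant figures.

1.30 %

The divider's output (Thévenin) resistance is R_s‖R_g = 15.58 kΩ.
Fractional drop under load = R_th/(R_th + R_L) = 15.58 / (15.58 + 1180) = 0.01303.
So the output falls by 1.30 %.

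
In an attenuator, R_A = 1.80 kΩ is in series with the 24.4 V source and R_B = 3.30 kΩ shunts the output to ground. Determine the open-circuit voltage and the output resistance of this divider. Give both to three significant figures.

V_th = 15.8 V, R_th = 1.16 kΩ

V_th is the open-circuit tap voltage: 24.4 × 3.30/(1.80 + 3.30) = 15.8 V.
With the supply zeroed, R_A and R_B appear in parallel from the tap: R_th = R_A‖R_B = (1.80 × 3.30)/5.100 = 1.16 kΩ.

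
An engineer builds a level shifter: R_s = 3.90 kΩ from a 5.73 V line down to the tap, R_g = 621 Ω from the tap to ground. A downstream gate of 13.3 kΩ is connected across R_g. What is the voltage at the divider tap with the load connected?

V_out ≈ 0.757 V

The load sits in parallel with R_g: R_g‖R_L = (621 × 13300) / (621 + 13300) = 593.3 Ω.
V_out = 5.73 × 593.3 / (3900 + 593.3) = 5.73 × 593.3/4493 = 0.757 V.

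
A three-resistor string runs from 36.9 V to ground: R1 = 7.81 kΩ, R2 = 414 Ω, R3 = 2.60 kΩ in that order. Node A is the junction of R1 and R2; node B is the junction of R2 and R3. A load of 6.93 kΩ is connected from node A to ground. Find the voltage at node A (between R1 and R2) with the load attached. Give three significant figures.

V ≈ 7.82 V

Below node A the series string R2+R3 = 3014 Ω sits in parallel with the 6930 Ω load: 2100 Ω.
V_A = 36.9 × 2100/(7810 + 2100) = 7.82 V.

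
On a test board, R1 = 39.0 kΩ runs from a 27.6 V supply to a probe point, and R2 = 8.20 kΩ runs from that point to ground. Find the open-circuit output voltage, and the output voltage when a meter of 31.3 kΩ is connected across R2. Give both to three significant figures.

Open-circuit: V = 27.6 × 8.20/(39.0 + 8.20) = 4.79 V.
With the load, R2 becomes R2‖R_L = 6.498 kΩ, so V = 27.6 × 6.498/45.50 = 3.94 V.

Unloaded: 4.79 V; loaded: 3.94 V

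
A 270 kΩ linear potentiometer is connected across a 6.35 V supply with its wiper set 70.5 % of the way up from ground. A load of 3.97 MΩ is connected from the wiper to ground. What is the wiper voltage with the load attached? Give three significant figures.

The wiper splits the pot into (1−α)R = 79.65 kΩ above and αR = 190.3 kΩ below.
Lower section ‖ load = 181.6 kΩ.
V_wiper = 6.35 × 181.6/(79.65 + 181.6) = 4.41 V.

V ≈ 4.41 V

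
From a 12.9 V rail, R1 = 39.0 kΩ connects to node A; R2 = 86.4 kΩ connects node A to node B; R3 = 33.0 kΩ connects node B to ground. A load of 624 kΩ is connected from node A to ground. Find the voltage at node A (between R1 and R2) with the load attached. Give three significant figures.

V ≈ 9.29 V

Below node A the series string R2+R3 = 119.4 kΩ sits in parallel with the 624 kΩ load: 100.2 kΩ.
V_A = 12.9 × 100.2/(39.0 + 100.2) = 9.29 V.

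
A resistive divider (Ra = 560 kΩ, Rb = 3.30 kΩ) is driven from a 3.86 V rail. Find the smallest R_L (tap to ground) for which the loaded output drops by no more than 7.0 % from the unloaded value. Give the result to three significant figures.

Output resistance R_th = Ra‖Rb = (560 × 3.30)/563.3 = 3.281 kΩ.
The fractional drop is R_th/(R_th + R_L); requiring this ≤ 0.0700 gives R_L ≥ R_th(1/0.0700 − 1) = 3.281 × 13.29 = 43.6 kΩ.

R_L(min) ≈ 43.6 kΩ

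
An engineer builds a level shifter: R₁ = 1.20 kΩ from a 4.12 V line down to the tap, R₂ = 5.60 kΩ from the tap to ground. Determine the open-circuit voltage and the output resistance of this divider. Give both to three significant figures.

V_th is the open-circuit tap voltage: 4.12 × 5.60/(1.20 + 5.60) = 3.39 V.
With the supply zeroed, R₁ and R₂ appear in parallel from the tap: R_th = R₁‖R₂ = (1.20 × 5.60)/6.800 = 988 Ω.

V_th = 3.39 V, R_th = 988 Ω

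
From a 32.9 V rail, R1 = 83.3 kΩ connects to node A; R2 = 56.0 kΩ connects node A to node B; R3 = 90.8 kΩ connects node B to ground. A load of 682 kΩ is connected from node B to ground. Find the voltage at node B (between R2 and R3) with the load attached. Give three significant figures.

V ≈ 12.0 V

At node B, R3 is in parallel with the load: R3‖R_L = 80.13 kΩ.
Below node A the resistance is R2 + (R3‖R_L) = 136.1 kΩ, so V_A = 32.9 × 136.1/219.4 = 20.41 V.
Then V_B = V_A × (R3‖R_L)/(R2 + R3‖R_L) = 20.41 × 80.13/136.1 = 12.0 V.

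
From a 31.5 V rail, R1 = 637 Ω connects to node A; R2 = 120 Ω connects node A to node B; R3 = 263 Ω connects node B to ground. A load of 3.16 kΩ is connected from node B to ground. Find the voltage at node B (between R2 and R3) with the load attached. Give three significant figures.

V ≈ 7.65 V

At node B, R3 is in parallel with the load: R3‖R_L = 242.8 Ω.
Below node A the resistance is R2 + (R3‖R_L) = 362.8 Ω, so V_A = 31.5 × 362.8/999.8 = 11.43 V.
Then V_B = V_A × (R3‖R_L)/(R2 + R3‖R_L) = 11.43 × 242.8/362.8 = 7.65 V.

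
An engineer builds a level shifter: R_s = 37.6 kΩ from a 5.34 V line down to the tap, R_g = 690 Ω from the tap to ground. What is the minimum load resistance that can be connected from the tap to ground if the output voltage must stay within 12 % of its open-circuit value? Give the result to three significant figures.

Output resistance R_th = R_s‖R_g = (37600 × 690)/38290 = 677.6 Ω.
The fractional drop is R_th/(R_th + R_L); requiring this ≤ 0.120 gives R_L ≥ R_th(1/0.120 − 1) = 677.6 × 7.333 = 4.97 kΩ.

R_L(min) ≈ 4.97 kΩ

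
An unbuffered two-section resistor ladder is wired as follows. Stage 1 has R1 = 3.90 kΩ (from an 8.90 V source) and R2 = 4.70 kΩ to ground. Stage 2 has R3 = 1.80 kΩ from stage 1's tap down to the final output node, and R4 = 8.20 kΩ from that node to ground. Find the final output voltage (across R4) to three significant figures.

Stage 2 presents R3+R4 = 10.00 kΩ as a load on stage 1's tap.
Stage 1's lower leg becomes R2‖(R3+R4) = 3.197 kΩ, so V_mid = 8.90 × 3.197/7.097 = 4.009 V.
Stage 2 is itself unloaded: V_out = V_mid × R4/(R3+R4) = 4.009 × 8.20/10.00 = 3.29 V.

V_out ≈ 3.29 V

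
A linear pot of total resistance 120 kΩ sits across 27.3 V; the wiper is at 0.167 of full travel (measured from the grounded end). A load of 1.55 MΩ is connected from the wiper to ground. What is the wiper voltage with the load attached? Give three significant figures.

The wiper splits the pot into (1−α)R = 99.96 kΩ above and αR = 20.04 kΩ below.
Lower section ‖ load = 19.78 kΩ.
V_wiper = 27.3 × 19.78/(99.96 + 19.78) = 4.51 V.

V ≈ 4.51 V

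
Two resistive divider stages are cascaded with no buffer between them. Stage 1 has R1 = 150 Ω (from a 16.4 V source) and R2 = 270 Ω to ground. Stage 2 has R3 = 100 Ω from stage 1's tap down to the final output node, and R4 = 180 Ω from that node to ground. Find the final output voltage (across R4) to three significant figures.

Stage 2 presents R3+R4 = 280.0 Ω as a load on stage 1's tap.
Stage 1's lower leg becomes R2‖(R3+R4) = 137.5 Ω, so V_mid = 16.4 × 137.5/287.5 = 7.842 V.
Stage 2 is itself unloaded: V_out = V_mid × R4/(R3+R4) = 7.842 × 180/280.0 = 5.04 V.

V_out ≈ 5.04 V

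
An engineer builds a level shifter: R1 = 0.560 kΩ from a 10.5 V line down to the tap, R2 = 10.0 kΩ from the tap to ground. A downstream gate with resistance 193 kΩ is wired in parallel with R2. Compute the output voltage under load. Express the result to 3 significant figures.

V_out ≈ 9.92 V

The load sits in parallel with R2: R2‖R_L = (10000 × 193000) / (10000 + 193000) = 9507 Ω.
V_out = 10.5 × 9507 / (560 + 9507) = 10.5 × 9507/10070 = 9.92 V.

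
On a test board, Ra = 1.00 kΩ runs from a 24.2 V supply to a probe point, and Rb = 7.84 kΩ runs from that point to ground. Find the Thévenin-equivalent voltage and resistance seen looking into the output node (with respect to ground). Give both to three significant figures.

V_th = 21.5 V, R_th = 887 Ω

V_th is the open-circuit tap voltage: 24.2 × 7.84/(1.00 + 7.84) = 21.5 V.
With the supply zeroed, Ra and Rb appear in parallel from the tap: R_th = Ra‖Rb = (1.00 × 7.84)/8.840 = 887 Ω.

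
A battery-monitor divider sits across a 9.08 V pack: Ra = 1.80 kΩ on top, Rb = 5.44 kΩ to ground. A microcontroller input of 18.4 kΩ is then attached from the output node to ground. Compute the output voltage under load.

V_out ≈ 6.36 V

The load sits in parallel with Rb: Rb‖R_L = (5.44 × 18.4) / (5.44 + 18.4) = 4.199 kΩ.
V_out = 9.08 × 4.199 / (1.80 + 4.199) = 9.08 × 4.199/5.999 = 6.36 V.
(Unloaded it would have been 6.82 V.)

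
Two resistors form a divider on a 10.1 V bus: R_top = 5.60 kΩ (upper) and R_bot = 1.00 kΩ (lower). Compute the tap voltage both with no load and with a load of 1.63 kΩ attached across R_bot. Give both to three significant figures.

Open-circuit: V = 10.1 × 1.00/(5.60 + 1.00) = 1.53 V.
With the load, R_bot becomes R_bot‖R_L = 0.6198 kΩ, so V = 10.1 × 0.6198/6.220 = 1.01 V.

Unloaded: 1.53 V; loaded: 1.01 V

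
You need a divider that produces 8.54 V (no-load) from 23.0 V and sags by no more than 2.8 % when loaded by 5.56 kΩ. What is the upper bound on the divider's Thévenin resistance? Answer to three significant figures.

R_th ≤ 160 Ω

Loading drop = R_th/(R_th + R_L) ≤ 0.0280, so R_th ≤ R_L · ε/(1−ε) = 5.56 kΩ × 0.0280/0.9720 = 160 Ω.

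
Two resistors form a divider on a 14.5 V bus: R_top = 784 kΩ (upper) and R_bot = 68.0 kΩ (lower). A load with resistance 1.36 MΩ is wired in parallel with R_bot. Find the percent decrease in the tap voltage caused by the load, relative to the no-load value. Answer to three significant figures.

The divider's output (Thévenin) resistance is R_top‖R_bot = 62.57 kΩ.
Fractional drop under load = R_th/(R_th + R_L) = 62.57 / (62.57 + 1360) = 0.04399.
So the output falls by 4.40 %.

4.40 %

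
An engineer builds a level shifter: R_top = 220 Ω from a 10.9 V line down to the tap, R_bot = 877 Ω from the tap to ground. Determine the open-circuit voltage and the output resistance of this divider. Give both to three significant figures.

V_th = 8.71 V, R_th = 176 Ω

V_th is the open-circuit tap voltage: 10.9 × 877/(220 + 877) = 8.71 V.
With the supply zeroed, R_top and R_bot appear in parallel from the tap: R_th = R_top‖R_bot = (220 × 877)/1097 = 176 Ω.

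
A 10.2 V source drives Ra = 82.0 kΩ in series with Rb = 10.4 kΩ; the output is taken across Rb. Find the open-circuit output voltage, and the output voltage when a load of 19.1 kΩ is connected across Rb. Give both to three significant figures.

Unloaded: 1.15 V; loaded: 0.774 V

Open-circuit: V = 10.2 × 10.4/(82.0 + 10.4) = 1.15 V.
With the load, Rb becomes Rb‖R_L = 6.734 kΩ, so V = 10.2 × 6.734/88.73 = 0.774 V.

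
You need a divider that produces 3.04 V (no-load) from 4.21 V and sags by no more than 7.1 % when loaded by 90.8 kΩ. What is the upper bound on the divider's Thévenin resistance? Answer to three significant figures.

R_th ≤ 6.94 kΩ

Loading drop = R_th/(R_th + R_L) ≤ 0.0710, so R_th ≤ R_L · ε/(1−ε) = 90.8 kΩ × 0.0710/0.9290 = 6.94 kΩ.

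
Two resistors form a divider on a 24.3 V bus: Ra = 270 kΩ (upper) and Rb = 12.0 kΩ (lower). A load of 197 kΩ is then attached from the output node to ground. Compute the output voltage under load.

V_out ≈ 0.977 V

The load sits in parallel with Rb: Rb‖R_L = (12.0 × 197) / (12.0 + 197) = 11.31 kΩ.
V_out = 24.3 × 11.31 / (270 + 11.31) = 24.3 × 11.31/281.3 = 0.977 V.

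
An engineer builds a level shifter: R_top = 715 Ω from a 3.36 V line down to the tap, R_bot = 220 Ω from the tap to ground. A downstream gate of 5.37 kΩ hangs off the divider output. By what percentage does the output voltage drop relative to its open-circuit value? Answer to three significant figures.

3.04 %

The divider's output (Thévenin) resistance is R_top‖R_bot = 168.2 Ω.
Fractional drop under load = R_th/(R_th + R_L) = 168.2 / (168.2 + 5370) = 0.03038.
So the output falls by 3.04 %.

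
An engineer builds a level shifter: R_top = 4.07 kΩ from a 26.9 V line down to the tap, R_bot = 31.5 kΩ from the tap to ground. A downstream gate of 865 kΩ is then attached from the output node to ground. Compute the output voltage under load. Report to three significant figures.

V_out ≈ 23.7 V

The load sits in parallel with R_bot: R_bot‖R_L = (31.5 × 865) / (31.5 + 865) = 30.39 kΩ.
V_out = 26.9 × 30.39 / (4.07 + 30.39) = 26.9 × 30.39/34.46 = 23.7 V.
(Unloaded it would have been 23.8 V.)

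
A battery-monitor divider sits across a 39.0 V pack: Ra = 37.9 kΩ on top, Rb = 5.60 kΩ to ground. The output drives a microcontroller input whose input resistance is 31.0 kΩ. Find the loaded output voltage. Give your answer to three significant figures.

V_out ≈ 4.34 V

The load sits in parallel with Rb: Rb‖R_L = (5.60 × 31.0) / (5.60 + 31.0) = 4.743 kΩ.
V_out = 39.0 × 4.743 / (37.9 + 4.743) = 39.0 × 4.743/42.64 = 4.34 V.
(Unloaded it would have been 5.02 V.)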